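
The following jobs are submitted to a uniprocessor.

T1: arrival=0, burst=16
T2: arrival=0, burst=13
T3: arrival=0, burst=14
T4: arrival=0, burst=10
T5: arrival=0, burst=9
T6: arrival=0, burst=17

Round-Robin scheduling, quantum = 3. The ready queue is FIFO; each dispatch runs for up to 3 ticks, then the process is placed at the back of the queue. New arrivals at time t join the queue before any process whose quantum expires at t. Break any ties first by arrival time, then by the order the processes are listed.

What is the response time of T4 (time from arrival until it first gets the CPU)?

Gantt: | T1 0-3 | T2 3-6 | T3 6-9 | T4 9-12 | T5 12-15 | T6 15-18 | T1 18-21 | T2 21-24 | T3 24-27 | T4 27-30 | T5 30-33 | T6 33-36 | T1 36-39 | T2 39-42 | T3 42-45 | T4 45-48 | T5 48-51 | T6 51-54 | T1 54-57 | T2 57-60 | T3 60-63 | T4 63-64 | T6 64-67 | T1 67-70 | T2 70-71 | T3 71-73 | T6 73-76 | T1 76-77 | T6 77-79 |
Completion: T1=77  T2=71  T3=73  T4=64  T5=51  T6=79
Response(T4) = first start − arrival = 9 − 0 = 9

9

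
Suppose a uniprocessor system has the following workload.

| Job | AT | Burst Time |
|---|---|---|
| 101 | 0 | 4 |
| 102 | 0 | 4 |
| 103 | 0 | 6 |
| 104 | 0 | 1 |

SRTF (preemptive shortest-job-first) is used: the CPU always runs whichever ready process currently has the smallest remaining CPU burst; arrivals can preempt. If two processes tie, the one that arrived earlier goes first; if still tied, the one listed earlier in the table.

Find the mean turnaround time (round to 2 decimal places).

Timeline: | 104 0-1 | 101 1-5 | 102 5-9 | 103 9-15 |
Completion: 101=5  102=9  103=15  104=1
Turnaround (C−A): 101=5  102=9  103=15  104=1
Turnaround times: 101=5, 102=9, 103=15, 104=1
Average turnaround = (5+9+15+1) / 4 = 30/4 = 7.50

7.50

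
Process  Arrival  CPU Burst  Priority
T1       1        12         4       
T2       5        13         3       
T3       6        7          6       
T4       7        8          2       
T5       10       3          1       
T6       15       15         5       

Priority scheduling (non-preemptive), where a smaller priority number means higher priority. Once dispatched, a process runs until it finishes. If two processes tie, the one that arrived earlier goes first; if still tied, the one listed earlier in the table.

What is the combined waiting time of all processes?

99

Gantt: | idle 0-1 | T1 1-13 | T5 13-16 | T4 16-24 | T2 24-37 | T6 37-52 | T3 52-59 |
Completion: T1=13  T2=37  T3=59  T4=24  T5=16  T6=52
Waiting = turnaround − burst: T1=0, T2=19, T3=46, T4=9, T5=3, T6=22
Total waiting = 0 + 19 + 46 + 9 + 3 + 22 = 99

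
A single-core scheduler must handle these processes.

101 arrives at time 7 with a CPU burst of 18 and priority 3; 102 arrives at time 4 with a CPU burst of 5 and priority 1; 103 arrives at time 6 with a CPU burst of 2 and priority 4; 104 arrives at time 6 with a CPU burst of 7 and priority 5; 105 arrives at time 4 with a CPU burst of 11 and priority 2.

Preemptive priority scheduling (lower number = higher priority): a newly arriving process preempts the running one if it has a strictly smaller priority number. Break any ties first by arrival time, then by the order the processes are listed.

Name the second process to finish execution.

Timeline: | idle 0-4 | 102 4-9 | 105 9-20 | 101 20-38 | 103 38-40 | 104 40-47 |
Completion: 101=38  102=9  103=40  104=47  105=20
Finish order: 102 → 105 → 101 → 103 → 104

105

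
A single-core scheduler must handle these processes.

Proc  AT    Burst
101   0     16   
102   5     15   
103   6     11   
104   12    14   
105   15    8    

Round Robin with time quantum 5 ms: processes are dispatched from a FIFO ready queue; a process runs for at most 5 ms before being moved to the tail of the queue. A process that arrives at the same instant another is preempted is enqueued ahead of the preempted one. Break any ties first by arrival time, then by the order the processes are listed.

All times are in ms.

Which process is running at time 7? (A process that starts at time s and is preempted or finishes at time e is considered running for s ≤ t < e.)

102

Schedule: | 101 0-5 | 102 5-10 | 101 10-15 | 103 15-20 | 102 20-25 | 104 25-30 | 105 30-35 | 101 35-40 | 103 40-45 | 102 45-50 | 104 50-55 | 105 55-58 | 101 58-59 | 103 59-60 | 104 60-64 |
Completion: 101=59  102=50  103=60  104=64  105=58
Turnaround (C−A): 101=59  102=45  103=54  104=52  105=43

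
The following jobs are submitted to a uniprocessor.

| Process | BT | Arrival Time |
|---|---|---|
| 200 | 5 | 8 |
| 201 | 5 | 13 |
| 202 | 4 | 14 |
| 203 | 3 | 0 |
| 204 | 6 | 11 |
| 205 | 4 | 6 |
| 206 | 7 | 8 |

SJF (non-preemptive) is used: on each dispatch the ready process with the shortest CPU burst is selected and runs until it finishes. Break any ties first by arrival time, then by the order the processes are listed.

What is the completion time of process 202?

19

Gantt: | 203 0-3 | idle 3-6 | 205 6-10 | 200 10-15 | 202 15-19 | 201 19-24 | 204 24-30 | 206 30-37 |
Completion: 200=15  201=24  202=19  203=3  204=30  205=10  206=37
Turnaround (C−A): 200=7  201=11  202=5  203=3  204=19  205=4  206=29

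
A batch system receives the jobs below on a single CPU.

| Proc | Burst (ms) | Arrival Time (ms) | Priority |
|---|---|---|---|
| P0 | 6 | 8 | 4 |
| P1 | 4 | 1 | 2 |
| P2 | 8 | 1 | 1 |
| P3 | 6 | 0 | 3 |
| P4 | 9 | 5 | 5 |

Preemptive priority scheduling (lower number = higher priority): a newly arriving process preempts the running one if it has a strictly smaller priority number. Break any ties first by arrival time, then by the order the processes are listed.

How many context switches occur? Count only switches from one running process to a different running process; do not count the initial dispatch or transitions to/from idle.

5

Timeline: | P3 0-1 | P2 1-9 | P1 9-13 | P3 13-18 | P0 18-24 | P4 24-33 |
Completion: P0=24  P1=13  P2=9  P3=18  P4=33
Turnaround (C−A): P0=16  P1=12  P2=8  P3=18  P4=28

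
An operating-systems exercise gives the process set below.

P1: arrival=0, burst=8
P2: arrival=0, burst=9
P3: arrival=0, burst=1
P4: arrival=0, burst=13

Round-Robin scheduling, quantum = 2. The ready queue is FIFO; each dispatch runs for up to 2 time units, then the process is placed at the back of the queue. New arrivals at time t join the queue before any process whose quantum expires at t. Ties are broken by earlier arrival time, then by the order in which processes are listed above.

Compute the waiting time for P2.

17

Gantt: | P1 0-2 | P2 2-4 | P3 4-5 | P4 5-7 | P1 7-9 | P2 9-11 | P4 11-13 | P1 13-15 | P2 15-17 | P4 17-19 | P1 19-21 | P2 21-23 | P4 23-25 | P2 25-26 | P4 26-31 |
Completion: P1=21  P2=26  P3=5  P4=31
Turnaround (C−A): P1=21  P2=26  P3=5  P4=31
Waiting(P2) = turnaround − burst = 26 − 9 = 17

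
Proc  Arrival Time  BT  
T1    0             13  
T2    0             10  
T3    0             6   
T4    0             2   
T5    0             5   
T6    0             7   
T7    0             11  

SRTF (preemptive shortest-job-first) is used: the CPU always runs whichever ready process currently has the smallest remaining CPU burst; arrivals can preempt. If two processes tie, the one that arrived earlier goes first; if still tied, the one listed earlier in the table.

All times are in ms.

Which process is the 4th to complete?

Timeline: | T4 0-2 | T5 2-7 | T3 7-13 | T6 13-20 | T2 20-30 | T7 30-41 | T1 41-54 |
Completion: T1=54  T2=30  T3=13  T4=2  T5=7  T6=20  T7=41
Turnaround (C−A): T1=54  T2=30  T3=13  T4=2  T5=7  T6=20  T7=41
Finish order: T4 → T5 → T3 → T6 → T2 → T7 → T1

T6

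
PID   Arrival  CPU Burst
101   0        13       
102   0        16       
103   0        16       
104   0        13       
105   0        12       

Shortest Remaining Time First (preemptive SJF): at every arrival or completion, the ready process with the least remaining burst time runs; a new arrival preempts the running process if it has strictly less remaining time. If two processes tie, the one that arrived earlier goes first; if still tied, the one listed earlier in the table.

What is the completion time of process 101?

25

Schedule: | 105 0-12 | 101 12-25 | 104 25-38 | 102 38-54 | 103 54-70 |
Completion: 101=25  102=54  103=70  104=38  105=12
Turnaround (C−A): 101=25  102=54  103=70  104=38  105=12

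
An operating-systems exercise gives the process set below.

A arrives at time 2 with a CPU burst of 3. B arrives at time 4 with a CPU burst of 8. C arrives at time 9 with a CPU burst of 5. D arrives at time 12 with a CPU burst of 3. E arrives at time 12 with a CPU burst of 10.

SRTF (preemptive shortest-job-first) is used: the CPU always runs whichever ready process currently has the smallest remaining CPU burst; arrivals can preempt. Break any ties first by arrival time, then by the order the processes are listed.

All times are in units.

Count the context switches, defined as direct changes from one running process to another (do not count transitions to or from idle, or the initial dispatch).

4

Timeline: | idle 0-2 | A 2-5 | B 5-13 | D 13-16 | C 16-21 | E 21-31 |
Completion: A=5  B=13  C=21  D=16  E=31
Turnaround (C−A): A=3  B=9  C=12  D=4  E=19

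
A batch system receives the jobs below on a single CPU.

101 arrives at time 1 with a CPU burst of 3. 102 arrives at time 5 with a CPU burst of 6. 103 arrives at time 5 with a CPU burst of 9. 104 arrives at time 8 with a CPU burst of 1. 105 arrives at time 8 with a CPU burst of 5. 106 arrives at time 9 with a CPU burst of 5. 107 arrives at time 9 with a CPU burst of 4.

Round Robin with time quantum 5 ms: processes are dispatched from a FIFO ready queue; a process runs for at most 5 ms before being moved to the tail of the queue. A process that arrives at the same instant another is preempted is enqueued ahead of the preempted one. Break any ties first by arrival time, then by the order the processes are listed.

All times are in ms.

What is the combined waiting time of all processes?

85

Timeline: | idle 0-1 | 101 1-4 | idle 4-5 | 102 5-10 | 103 10-15 | 104 15-16 | 105 16-21 | 106 21-26 | 107 26-30 | 102 30-31 | 103 31-35 |
Completion: 101=4  102=31  103=35  104=16  105=21  106=26  107=30
Waiting = turnaround − burst: 101=0, 102=20, 103=21, 104=7, 105=8, 106=12, 107=17
Total waiting = 0 + 20 + 21 + 7 + 8 + 12 + 17 = 85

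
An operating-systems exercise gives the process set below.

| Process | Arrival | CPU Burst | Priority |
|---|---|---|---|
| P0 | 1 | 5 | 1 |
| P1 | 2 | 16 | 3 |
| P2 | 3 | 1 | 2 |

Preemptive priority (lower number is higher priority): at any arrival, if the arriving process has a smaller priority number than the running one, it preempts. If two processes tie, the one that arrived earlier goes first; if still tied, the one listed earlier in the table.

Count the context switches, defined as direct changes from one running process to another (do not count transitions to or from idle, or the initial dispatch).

Timeline: | idle 0-1 | P0 1-6 | P2 6-7 | P1 7-23 |
Completion: P0=6  P1=23  P2=7
Turnaround (C−A): P0=5  P1=21  P2=4

2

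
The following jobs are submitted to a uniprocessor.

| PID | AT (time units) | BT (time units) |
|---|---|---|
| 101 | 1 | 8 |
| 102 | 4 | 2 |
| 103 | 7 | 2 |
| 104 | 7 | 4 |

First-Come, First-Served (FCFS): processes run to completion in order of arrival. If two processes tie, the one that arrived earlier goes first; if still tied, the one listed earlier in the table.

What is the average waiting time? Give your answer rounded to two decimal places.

Timeline: | idle 0-1 | 101 1-9 | 102 9-11 | 103 11-13 | 104 13-17 |
Completion: 101=9  102=11  103=13  104=17
Turnaround (C−A): 101=8  102=7  103=6  104=10
Waiting times: 101=0, 102=5, 103=4, 104=6
Average waiting = (0+5+4+6) / 4 = 15/4 = 3.75

3.75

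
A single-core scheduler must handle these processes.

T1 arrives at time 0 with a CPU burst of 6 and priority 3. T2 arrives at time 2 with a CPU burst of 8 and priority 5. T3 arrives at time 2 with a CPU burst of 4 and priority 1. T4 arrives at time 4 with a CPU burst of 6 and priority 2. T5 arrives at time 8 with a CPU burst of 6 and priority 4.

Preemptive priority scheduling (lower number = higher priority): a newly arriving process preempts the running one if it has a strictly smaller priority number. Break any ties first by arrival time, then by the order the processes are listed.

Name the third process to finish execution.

Schedule: | T1 0-2 | T3 2-6 | T4 6-12 | T1 12-16 | T5 16-22 | T2 22-30 |
Completion: T1=16  T2=30  T3=6  T4=12  T5=22
Turnaround (C−A): T1=16  T2=28  T3=4  T4=8  T5=14
Finish order: T3 → T4 → T1 → T5 → T2

T1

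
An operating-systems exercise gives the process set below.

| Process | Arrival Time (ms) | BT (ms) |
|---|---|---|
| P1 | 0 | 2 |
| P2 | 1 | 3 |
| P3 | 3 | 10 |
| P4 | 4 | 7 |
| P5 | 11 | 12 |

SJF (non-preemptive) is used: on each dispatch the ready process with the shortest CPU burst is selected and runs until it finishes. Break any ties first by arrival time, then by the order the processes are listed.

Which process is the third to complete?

P4

Gantt: | P1 0-2 | P2 2-5 | P4 5-12 | P3 12-22 | P5 22-34 |
Completion: P1=2  P2=5  P3=22  P4=12  P5=34
Turnaround (C−A): P1=2  P2=4  P3=19  P4=8  P5=23
Finish order: P1 → P2 → P4 → P3 → P5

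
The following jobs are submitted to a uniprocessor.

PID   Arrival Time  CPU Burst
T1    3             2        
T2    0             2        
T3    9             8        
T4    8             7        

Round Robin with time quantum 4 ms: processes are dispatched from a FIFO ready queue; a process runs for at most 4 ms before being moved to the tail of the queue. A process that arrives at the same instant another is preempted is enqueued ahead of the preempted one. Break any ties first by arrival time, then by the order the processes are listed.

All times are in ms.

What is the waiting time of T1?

Gantt: | T2 0-2 | idle 2-3 | T1 3-5 | idle 5-8 | T4 8-12 | T3 12-16 | T4 16-19 | T3 19-23 |
Completion: T1=5  T2=2  T3=23  T4=19
Waiting(T1) = turnaround − burst = 2 − 2 = 0

0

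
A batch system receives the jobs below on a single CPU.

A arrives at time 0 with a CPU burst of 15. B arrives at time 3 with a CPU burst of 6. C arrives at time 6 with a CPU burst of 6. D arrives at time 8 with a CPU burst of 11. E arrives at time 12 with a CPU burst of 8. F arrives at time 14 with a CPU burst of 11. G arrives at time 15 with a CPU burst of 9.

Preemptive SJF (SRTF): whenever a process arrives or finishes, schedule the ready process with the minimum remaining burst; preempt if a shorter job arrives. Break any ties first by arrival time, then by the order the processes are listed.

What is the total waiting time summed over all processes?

118

Schedule: | A 0-3 | B 3-9 | C 9-15 | E 15-23 | G 23-32 | D 32-43 | F 43-54 | A 54-66 |
Completion: A=66  B=9  C=15  D=43  E=23  F=54  G=32
Turnaround (C−A): A=66  B=6  C=9  D=35  E=11  F=40  G=17
Waiting = turnaround − burst: A=51, B=0, C=3, D=24, E=3, F=29, G=8
Total waiting = 51 + 0 + 3 + 24 + 3 + 29 + 8 = 118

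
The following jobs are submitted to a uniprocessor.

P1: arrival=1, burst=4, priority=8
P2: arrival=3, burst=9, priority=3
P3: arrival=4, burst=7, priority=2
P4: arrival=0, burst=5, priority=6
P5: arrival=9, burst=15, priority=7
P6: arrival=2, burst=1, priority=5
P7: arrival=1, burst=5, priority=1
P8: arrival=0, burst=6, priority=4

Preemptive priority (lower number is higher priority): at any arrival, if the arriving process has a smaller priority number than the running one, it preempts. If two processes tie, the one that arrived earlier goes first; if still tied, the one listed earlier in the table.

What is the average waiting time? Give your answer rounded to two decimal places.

Schedule: | P8 0-1 | P7 1-6 | P3 6-13 | P2 13-22 | P8 22-27 | P6 27-28 | P4 28-33 | P5 33-48 | P1 48-52 |
Completion: P1=52  P2=22  P3=13  P4=33  P5=48  P6=28  P7=6  P8=27
Waiting times: P1=47, P2=10, P3=2, P4=28, P5=24, P6=25, P7=0, P8=21
Average waiting = (47+10+2+28+24+25+0+21) / 8 = 157/8 = 19.63

19.63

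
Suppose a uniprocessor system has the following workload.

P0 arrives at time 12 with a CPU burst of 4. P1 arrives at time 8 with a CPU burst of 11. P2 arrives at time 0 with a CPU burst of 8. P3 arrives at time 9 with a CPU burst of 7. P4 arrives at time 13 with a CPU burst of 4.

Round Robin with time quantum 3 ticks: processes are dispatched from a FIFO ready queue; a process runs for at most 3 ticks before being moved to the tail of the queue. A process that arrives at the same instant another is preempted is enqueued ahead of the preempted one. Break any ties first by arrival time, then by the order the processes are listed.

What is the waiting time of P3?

16

Schedule: | P2 0-8 | P1 8-11 | P3 11-14 | P1 14-17 | P0 17-20 | P4 20-23 | P3 23-26 | P1 26-29 | P0 29-30 | P4 30-31 | P3 31-32 | P1 32-34 |
Completion: P0=30  P1=34  P2=8  P3=32  P4=31
Turnaround (C−A): P0=18  P1=26  P2=8  P3=23  P4=18
Waiting(P3) = turnaround − burst = 23 − 7 = 16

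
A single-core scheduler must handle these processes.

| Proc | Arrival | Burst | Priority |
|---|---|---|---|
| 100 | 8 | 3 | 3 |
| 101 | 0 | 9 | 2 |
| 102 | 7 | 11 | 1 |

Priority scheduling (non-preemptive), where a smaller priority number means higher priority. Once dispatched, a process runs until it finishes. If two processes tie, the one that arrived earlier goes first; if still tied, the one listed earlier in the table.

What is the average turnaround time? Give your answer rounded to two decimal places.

12.33

Timeline: | 101 0-9 | 102 9-20 | 100 20-23 |
Completion: 100=23  101=9  102=20
Turnaround (C−A): 100=15  101=9  102=13
Turnaround times: 100=15, 101=9, 102=13
Average turnaround = (15+9+13) / 3 = 37/3 = 12.33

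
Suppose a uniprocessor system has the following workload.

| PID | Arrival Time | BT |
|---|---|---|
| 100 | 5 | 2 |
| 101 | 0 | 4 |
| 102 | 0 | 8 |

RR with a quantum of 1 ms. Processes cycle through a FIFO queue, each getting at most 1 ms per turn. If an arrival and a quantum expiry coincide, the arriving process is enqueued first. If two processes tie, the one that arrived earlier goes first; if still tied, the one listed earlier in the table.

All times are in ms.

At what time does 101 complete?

Schedule: | 101 0-1 | 102 1-2 | 101 2-3 | 102 3-4 | 101 4-5 | 102 5-6 | 100 6-7 | 101 7-8 | 102 8-9 | 100 9-10 | 102 10-14 |
Completion: 100=10  101=8  102=14

8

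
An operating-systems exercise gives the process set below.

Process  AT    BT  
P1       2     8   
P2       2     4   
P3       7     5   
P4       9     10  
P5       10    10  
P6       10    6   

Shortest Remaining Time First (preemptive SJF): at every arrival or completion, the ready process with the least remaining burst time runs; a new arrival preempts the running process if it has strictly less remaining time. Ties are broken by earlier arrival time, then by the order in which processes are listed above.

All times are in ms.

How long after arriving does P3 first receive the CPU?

0

Timeline: | idle 0-2 | P2 2-6 | P1 6-7 | P3 7-12 | P6 12-18 | P1 18-25 | P4 25-35 | P5 35-45 |
Completion: P1=25  P2=6  P3=12  P4=35  P5=45  P6=18
Turnaround (C−A): P1=23  P2=4  P3=5  P4=26  P5=35  P6=8
Response(P3) = first start − arrival = 7 − 7 = 0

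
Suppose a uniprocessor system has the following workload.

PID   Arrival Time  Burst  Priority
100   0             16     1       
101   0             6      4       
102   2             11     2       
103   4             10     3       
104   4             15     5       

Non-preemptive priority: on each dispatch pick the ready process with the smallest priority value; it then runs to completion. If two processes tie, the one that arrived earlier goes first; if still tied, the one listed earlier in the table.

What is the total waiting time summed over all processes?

113

Schedule: | 100 0-16 | 102 16-27 | 103 27-37 | 101 37-43 | 104 43-58 |
Completion: 100=16  101=43  102=27  103=37  104=58
Turnaround (C−A): 100=16  101=43  102=25  103=33  104=54
Waiting = turnaround − burst: 100=0, 101=37, 102=14, 103=23, 104=39
Total waiting = 0 + 37 + 14 + 23 + 39 = 113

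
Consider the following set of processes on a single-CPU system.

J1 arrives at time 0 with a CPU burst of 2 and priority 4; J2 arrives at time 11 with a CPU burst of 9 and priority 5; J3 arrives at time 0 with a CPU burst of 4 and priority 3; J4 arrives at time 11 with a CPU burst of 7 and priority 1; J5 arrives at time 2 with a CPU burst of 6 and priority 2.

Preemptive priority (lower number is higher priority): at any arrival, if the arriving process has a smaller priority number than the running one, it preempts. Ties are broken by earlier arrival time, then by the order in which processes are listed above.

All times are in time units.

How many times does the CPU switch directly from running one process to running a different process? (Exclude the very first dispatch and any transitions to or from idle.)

Timeline: | J3 0-2 | J5 2-8 | J3 8-10 | J1 10-11 | J4 11-18 | J1 18-19 | J2 19-28 |
Completion: J1=19  J2=28  J3=10  J4=18  J5=8

6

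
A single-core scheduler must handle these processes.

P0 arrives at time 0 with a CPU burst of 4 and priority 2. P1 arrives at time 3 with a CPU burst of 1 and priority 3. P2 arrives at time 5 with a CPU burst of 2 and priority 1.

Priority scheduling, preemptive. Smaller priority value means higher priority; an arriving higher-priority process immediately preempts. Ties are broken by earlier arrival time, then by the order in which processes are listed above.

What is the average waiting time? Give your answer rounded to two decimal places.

0.33

Gantt: | P0 0-4 | P1 4-5 | P2 5-7 |
Completion: P0=4  P1=5  P2=7
Turnaround (C−A): P0=4  P1=2  P2=2
Waiting times: P0=0, P1=1, P2=0
Average waiting = (0+1+0) / 3 = 1/3 = 0.33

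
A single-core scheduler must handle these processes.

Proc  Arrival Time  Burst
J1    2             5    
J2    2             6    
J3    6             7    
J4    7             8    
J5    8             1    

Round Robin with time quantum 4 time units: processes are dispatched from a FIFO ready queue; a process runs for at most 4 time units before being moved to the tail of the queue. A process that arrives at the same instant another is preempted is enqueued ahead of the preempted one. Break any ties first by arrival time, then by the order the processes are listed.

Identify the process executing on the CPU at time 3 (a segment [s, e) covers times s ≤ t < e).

Gantt: | idle 0-2 | J1 2-6 | J2 6-10 | J3 10-14 | J1 14-15 | J4 15-19 | J5 19-20 | J2 20-22 | J3 22-25 | J4 25-29 |
Completion: J1=15  J2=22  J3=25  J4=29  J5=20

J1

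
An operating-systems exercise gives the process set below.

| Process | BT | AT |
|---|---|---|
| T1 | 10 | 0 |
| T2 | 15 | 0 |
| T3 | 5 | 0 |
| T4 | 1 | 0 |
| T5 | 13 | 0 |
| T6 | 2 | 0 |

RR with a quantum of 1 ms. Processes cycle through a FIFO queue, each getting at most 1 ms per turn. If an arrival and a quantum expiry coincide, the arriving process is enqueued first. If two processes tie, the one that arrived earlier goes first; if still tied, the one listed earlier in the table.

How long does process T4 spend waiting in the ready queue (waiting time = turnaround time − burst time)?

3

Timeline: | T1 0-1 | T2 1-2 | T3 2-3 | T4 3-4 | T5 4-5 | T6 5-6 | T1 6-7 | T2 7-8 | T3 8-9 | T5 9-10 | T6 10-11 | T1 11-12 | T2 12-13 | T3 13-14 | T5 14-15 | T1 15-16 | T2 16-17 | T3 17-18 | T5 18-19 | T1 19-20 | T2 20-21 | T3 21-22 | T5 22-23 | T1 23-24 | T2 24-25 | T5 25-26 | T1 26-27 | T2 27-28 | T5 28-29 | T1 29-30 | T2 30-31 | T5 31-32 | T1 32-33 | T2 33-34 | T5 34-35 | T1 35-36 | T2 36-37 | T5 37-38 | T2 38-39 | T5 39-40 | T2 40-41 | T5 41-42 | T2 42-43 | T5 43-44 | T2 44-46 |
Completion: T1=36  T2=46  T3=22  T4=4  T5=44  T6=11
Waiting(T4) = turnaround − burst = 4 − 1 = 3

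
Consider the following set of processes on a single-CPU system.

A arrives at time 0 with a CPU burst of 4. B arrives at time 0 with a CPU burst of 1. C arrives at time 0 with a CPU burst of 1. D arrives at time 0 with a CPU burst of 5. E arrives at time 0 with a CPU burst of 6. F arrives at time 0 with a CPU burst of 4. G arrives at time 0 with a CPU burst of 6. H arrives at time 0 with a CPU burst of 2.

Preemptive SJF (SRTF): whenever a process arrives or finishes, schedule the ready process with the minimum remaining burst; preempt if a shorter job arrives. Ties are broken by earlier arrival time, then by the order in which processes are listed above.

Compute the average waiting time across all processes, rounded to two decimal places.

8.38

Gantt: | B 0-1 | C 1-2 | H 2-4 | A 4-8 | F 8-12 | D 12-17 | E 17-23 | G 23-29 |
Completion: A=8  B=1  C=2  D=17  E=23  F=12  G=29  H=4
Turnaround (C−A): A=8  B=1  C=2  D=17  E=23  F=12  G=29  H=4
Waiting times: A=4, B=0, C=1, D=12, E=17, F=8, G=23, H=2
Average waiting = (4+0+1+12+17+8+23+2) / 8 = 67/8 = 8.38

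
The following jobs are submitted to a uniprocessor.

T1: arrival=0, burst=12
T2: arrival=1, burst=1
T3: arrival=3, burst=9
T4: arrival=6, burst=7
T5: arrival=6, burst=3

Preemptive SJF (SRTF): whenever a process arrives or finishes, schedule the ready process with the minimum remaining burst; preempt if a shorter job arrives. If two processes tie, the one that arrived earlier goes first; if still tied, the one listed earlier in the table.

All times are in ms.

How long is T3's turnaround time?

Timeline: | T1 0-1 | T2 1-2 | T1 2-3 | T3 3-6 | T5 6-9 | T3 9-15 | T4 15-22 | T1 22-32 |
Completion: T1=32  T2=2  T3=15  T4=22  T5=9
Turnaround (C−A): T1=32  T2=1  T3=12  T4=16  T5=3
Turnaround(T3) = completion − arrival = 15 − 3 = 12

12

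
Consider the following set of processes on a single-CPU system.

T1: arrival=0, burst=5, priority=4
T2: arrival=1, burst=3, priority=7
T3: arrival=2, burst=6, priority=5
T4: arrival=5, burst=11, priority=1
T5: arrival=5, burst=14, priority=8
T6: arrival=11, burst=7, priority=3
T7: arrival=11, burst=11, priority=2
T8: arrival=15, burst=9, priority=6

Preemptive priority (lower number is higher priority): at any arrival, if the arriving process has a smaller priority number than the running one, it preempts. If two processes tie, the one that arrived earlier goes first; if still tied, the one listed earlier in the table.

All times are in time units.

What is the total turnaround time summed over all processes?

Gantt: | T1 0-5 | T4 5-16 | T7 16-27 | T6 27-34 | T3 34-40 | T8 40-49 | T2 49-52 | T5 52-66 |
Completion: T1=5  T2=52  T3=40  T4=16  T5=66  T6=34  T7=27  T8=49
Turnaround (C−A): T1=5  T2=51  T3=38  T4=11  T5=61  T6=23  T7=16  T8=34
Turnaround = completion − arrival: T1=5, T2=51, T3=38, T4=11, T5=61, T6=23, T7=16, T8=34
Total turnaround = 5 + 51 + 38 + 11 + 61 + 23 + 16 + 34 = 239

239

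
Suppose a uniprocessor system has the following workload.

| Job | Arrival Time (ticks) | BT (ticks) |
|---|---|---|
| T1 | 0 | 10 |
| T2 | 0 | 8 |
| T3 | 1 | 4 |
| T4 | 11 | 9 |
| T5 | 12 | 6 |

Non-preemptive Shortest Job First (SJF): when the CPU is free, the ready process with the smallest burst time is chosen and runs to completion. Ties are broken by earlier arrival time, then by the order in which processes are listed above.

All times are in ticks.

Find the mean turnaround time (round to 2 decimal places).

Schedule: | T2 0-8 | T3 8-12 | T5 12-18 | T4 18-27 | T1 27-37 |
Completion: T1=37  T2=8  T3=12  T4=27  T5=18
Turnaround (C−A): T1=37  T2=8  T3=11  T4=16  T5=6
Turnaround times: T1=37, T2=8, T3=11, T4=16, T5=6
Average turnaround = (37+8+11+16+6) / 5 = 78/5 = 15.60

15.60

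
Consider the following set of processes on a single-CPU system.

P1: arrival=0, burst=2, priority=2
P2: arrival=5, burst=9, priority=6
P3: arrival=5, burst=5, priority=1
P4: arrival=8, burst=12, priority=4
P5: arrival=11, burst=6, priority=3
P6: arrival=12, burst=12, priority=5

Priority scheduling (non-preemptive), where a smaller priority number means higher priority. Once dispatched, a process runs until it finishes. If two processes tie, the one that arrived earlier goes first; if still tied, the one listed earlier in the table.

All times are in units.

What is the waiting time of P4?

Gantt: | P1 0-2 | idle 2-5 | P3 5-10 | P4 10-22 | P5 22-28 | P6 28-40 | P2 40-49 |
Completion: P1=2  P2=49  P3=10  P4=22  P5=28  P6=40
Turnaround (C−A): P1=2  P2=44  P3=5  P4=14  P5=17  P6=28
Waiting(P4) = turnaround − burst = 14 − 12 = 2

2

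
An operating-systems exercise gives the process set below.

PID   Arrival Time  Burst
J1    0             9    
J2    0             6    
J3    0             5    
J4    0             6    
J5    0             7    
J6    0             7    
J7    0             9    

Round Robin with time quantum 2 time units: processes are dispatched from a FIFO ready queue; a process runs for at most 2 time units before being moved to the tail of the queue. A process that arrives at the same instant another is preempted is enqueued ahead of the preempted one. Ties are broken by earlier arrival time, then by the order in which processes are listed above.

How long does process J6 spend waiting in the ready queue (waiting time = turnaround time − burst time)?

Gantt: | J1 0-2 | J2 2-4 | J3 4-6 | J4 6-8 | J5 8-10 | J6 10-12 | J7 12-14 | J1 14-16 | J2 16-18 | J3 18-20 | J4 20-22 | J5 22-24 | J6 24-26 | J7 26-28 | J1 28-30 | J2 30-32 | J3 32-33 | J4 33-35 | J5 35-37 | J6 37-39 | J7 39-41 | J1 41-43 | J5 43-44 | J6 44-45 | J7 45-47 | J1 47-48 | J7 48-49 |
Completion: J1=48  J2=32  J3=33  J4=35  J5=44  J6=45  J7=49
Turnaround (C−A): J1=48  J2=32  J3=33  J4=35  J5=44  J6=45  J7=49
Waiting(J6) = turnaround − burst = 45 − 7 = 38

38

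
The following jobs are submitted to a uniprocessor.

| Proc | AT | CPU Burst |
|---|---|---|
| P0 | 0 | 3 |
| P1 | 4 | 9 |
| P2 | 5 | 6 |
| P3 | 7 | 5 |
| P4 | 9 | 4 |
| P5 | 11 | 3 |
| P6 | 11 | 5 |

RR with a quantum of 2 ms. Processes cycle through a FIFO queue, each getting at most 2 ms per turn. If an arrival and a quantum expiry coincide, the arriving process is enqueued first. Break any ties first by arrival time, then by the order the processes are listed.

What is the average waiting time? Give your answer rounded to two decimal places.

Timeline: | P0 0-3 | idle 3-4 | P1 4-6 | P2 6-8 | P1 8-10 | P3 10-12 | P2 12-14 | P4 14-16 | P1 16-18 | P5 18-20 | P6 20-22 | P3 22-24 | P2 24-26 | P4 26-28 | P1 28-30 | P5 30-31 | P6 31-33 | P3 33-34 | P1 34-35 | P6 35-36 |
Completion: P0=3  P1=35  P2=26  P3=34  P4=28  P5=31  P6=36
Waiting times: P0=0, P1=22, P2=15, P3=22, P4=15, P5=17, P6=20
Average waiting = (0+22+15+22+15+17+20) / 7 = 111/7 = 15.86

15.86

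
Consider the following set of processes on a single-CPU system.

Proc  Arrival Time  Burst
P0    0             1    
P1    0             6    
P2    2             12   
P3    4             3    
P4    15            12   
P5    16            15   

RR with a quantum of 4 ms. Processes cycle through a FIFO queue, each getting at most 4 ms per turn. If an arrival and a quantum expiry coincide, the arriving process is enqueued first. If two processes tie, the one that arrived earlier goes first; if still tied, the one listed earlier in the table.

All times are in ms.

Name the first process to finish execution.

P0

Timeline: | P0 0-1 | P1 1-5 | P2 5-9 | P3 9-12 | P1 12-14 | P2 14-18 | P4 18-22 | P5 22-26 | P2 26-30 | P4 30-34 | P5 34-38 | P4 38-42 | P5 42-49 |
Completion: P0=1  P1=14  P2=30  P3=12  P4=42  P5=49
Turnaround (C−A): P0=1  P1=14  P2=28  P3=8  P4=27  P5=33
Finish order: P0 → P3 → P1 → P2 → P4 → P5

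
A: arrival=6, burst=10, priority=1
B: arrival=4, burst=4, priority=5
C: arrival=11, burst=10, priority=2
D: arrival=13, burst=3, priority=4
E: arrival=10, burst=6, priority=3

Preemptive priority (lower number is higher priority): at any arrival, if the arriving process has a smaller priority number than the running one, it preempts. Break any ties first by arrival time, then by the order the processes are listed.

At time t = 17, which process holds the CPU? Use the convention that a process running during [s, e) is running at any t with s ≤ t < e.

Gantt: | idle 0-4 | B 4-6 | A 6-16 | C 16-26 | E 26-32 | D 32-35 | B 35-37 |
Completion: A=16  B=37  C=26  D=35  E=32
Turnaround (C−A): A=10  B=33  C=15  D=22  E=22

C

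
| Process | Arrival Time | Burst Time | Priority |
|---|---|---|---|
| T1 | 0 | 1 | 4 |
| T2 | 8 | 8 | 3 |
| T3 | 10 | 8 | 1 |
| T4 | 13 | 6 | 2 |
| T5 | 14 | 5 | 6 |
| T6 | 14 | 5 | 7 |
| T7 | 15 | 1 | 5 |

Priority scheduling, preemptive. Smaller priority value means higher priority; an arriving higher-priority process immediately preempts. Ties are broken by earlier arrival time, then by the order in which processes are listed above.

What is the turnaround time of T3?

8

Gantt: | T1 0-1 | idle 1-8 | T2 8-10 | T3 10-18 | T4 18-24 | T2 24-30 | T7 30-31 | T5 31-36 | T6 36-41 |
Completion: T1=1  T2=30  T3=18  T4=24  T5=36  T6=41  T7=31
Turnaround(T3) = completion − arrival = 18 − 10 = 8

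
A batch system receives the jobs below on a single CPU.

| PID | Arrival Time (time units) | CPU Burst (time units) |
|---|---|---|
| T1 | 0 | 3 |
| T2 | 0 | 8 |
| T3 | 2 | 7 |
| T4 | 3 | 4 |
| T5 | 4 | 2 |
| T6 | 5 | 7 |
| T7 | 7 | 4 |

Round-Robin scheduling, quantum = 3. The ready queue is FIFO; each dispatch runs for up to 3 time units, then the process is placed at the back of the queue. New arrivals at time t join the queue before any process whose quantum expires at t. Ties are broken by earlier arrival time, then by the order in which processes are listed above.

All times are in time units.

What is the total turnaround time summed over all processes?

157

Gantt: | T1 0-3 | T2 3-6 | T3 6-9 | T4 9-12 | T5 12-14 | T6 14-17 | T2 17-20 | T7 20-23 | T3 23-26 | T4 26-27 | T6 27-30 | T2 30-32 | T7 32-33 | T3 33-34 | T6 34-35 |
Completion: T1=3  T2=32  T3=34  T4=27  T5=14  T6=35  T7=33
Turnaround (C−A): T1=3  T2=32  T3=32  T4=24  T5=10  T6=30  T7=26
Turnaround = completion − arrival: T1=3, T2=32, T3=32, T4=24, T5=10, T6=30, T7=26
Total turnaround = 3 + 32 + 32 + 24 + 10 + 30 + 26 = 157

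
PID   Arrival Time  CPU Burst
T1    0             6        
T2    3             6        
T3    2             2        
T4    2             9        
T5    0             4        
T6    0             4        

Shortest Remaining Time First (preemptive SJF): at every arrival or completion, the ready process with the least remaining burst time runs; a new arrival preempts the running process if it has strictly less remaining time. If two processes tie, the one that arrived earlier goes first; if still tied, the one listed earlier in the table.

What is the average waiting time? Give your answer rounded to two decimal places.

8.50

Timeline: | T5 0-4 | T3 4-6 | T6 6-10 | T1 10-16 | T2 16-22 | T4 22-31 |
Completion: T1=16  T2=22  T3=6  T4=31  T5=4  T6=10
Turnaround (C−A): T1=16  T2=19  T3=4  T4=29  T5=4  T6=10
Waiting times: T1=10, T2=13, T3=2, T4=20, T5=0, T6=6
Average waiting = (10+13+2+20+0+6) / 6 = 51/6 = 8.50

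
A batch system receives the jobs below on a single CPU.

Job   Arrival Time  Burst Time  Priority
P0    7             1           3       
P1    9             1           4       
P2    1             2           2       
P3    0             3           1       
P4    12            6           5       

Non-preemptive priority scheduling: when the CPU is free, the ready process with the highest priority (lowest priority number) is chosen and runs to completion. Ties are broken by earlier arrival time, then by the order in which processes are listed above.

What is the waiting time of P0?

0

Gantt: | P3 0-3 | P2 3-5 | idle 5-7 | P0 7-8 | idle 8-9 | P1 9-10 | idle 10-12 | P4 12-18 |
Completion: P0=8  P1=10  P2=5  P3=3  P4=18
Turnaround (C−A): P0=1  P1=1  P2=4  P3=3  P4=6
Waiting(P0) = turnaround − burst = 1 − 1 = 0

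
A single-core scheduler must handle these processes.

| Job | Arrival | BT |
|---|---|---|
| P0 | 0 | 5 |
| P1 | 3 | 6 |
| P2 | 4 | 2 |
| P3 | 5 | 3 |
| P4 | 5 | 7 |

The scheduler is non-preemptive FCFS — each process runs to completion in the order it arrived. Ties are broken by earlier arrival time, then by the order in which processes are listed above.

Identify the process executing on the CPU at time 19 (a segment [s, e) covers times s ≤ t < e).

Gantt: | P0 0-5 | P1 5-11 | P2 11-13 | P3 13-16 | P4 16-23 |
Completion: P0=5  P1=11  P2=13  P3=16  P4=23
Turnaround (C−A): P0=5  P1=8  P2=9  P3=11  P4=18

P4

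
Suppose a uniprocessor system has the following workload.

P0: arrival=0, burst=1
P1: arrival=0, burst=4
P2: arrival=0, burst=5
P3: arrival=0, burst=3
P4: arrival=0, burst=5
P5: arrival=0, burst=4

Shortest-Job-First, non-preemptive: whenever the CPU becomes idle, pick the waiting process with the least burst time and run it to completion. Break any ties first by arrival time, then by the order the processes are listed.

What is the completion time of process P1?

8

Timeline: | P0 0-1 | P3 1-4 | P1 4-8 | P5 8-12 | P2 12-17 | P4 17-22 |
Completion: P0=1  P1=8  P2=17  P3=4  P4=22  P5=12
Turnaround (C−A): P0=1  P1=8  P2=17  P3=4  P4=22  P5=12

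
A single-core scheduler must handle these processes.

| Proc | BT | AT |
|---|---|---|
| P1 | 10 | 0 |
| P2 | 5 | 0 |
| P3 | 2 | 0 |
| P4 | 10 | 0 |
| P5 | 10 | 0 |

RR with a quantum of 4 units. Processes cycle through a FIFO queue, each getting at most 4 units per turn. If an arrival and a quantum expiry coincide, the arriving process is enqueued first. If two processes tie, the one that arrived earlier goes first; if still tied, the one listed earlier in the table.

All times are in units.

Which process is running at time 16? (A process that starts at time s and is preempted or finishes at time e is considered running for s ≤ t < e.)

P5

Gantt: | P1 0-4 | P2 4-8 | P3 8-10 | P4 10-14 | P5 14-18 | P1 18-22 | P2 22-23 | P4 23-27 | P5 27-31 | P1 31-33 | P4 33-35 | P5 35-37 |
Completion: P1=33  P2=23  P3=10  P4=35  P5=37
Turnaround (C−A): P1=33  P2=23  P3=10  P4=35  P5=37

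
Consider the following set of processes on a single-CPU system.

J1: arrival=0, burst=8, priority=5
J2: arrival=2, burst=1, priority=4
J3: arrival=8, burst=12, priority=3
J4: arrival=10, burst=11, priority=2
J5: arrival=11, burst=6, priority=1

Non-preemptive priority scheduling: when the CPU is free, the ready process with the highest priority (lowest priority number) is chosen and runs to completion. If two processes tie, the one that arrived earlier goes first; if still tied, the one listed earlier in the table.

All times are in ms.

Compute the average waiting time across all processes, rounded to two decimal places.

Timeline: | J1 0-8 | J3 8-20 | J5 20-26 | J4 26-37 | J2 37-38 |
Completion: J1=8  J2=38  J3=20  J4=37  J5=26
Turnaround (C−A): J1=8  J2=36  J3=12  J4=27  J5=15
Waiting times: J1=0, J2=35, J3=0, J4=16, J5=9
Average waiting = (0+35+0+16+9) / 5 = 60/5 = 12.00

12.00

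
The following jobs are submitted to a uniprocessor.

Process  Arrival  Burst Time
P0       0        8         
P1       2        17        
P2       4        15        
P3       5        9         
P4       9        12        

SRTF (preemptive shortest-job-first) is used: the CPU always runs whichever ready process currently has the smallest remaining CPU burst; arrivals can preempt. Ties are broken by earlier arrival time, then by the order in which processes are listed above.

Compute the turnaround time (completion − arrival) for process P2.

40

Schedule: | P0 0-8 | P3 8-17 | P4 17-29 | P2 29-44 | P1 44-61 |
Completion: P0=8  P1=61  P2=44  P3=17  P4=29
Turnaround(P2) = completion − arrival = 44 − 4 = 40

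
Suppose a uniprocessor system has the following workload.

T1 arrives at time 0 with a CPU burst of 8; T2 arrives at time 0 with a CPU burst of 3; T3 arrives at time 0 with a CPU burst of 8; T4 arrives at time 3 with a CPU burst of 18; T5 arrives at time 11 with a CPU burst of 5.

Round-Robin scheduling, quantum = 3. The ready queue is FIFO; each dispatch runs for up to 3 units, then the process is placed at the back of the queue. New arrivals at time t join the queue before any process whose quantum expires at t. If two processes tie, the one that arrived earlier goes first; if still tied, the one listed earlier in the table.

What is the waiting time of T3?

Schedule: | T1 0-3 | T2 3-6 | T3 6-9 | T4 9-12 | T1 12-15 | T3 15-18 | T5 18-21 | T4 21-24 | T1 24-26 | T3 26-28 | T5 28-30 | T4 30-42 |
Completion: T1=26  T2=6  T3=28  T4=42  T5=30
Turnaround (C−A): T1=26  T2=6  T3=28  T4=39  T5=19
Waiting(T3) = turnaround − burst = 28 − 8 = 20

20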